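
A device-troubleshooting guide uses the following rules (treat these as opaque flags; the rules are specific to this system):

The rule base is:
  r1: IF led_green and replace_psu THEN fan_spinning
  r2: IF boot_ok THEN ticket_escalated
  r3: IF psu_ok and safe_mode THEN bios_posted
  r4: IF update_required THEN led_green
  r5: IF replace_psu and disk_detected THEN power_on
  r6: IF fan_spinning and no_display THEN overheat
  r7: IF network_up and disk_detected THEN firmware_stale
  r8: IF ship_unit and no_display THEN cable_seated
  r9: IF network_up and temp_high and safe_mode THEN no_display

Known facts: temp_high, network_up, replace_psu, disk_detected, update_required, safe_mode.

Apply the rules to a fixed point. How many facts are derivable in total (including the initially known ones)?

[1] r4 [IF update_required THEN led_green]; r5 [IF replace_psu and disk_detected THEN power_on]; r7 [IF network_up and disk_detected THEN firmware_stale]; r9 [IF network_up and temp_high and safe_mode THEN no_display]. ⇒ new: led_green, power_on, firmware_stale, no_display.
[2] r1 [IF led_green and replace_psu THEN fan_spinning]. ⇒ new: fan_spinning.
[3] r6 [IF fan_spinning and no_display THEN overheat]. ⇒ new: overheat.
Closure: {disk_detected, fan_spinning, firmware_stale, led_green, network_up, no_display, overheat, power_on, replace_psu, safe_mode, temp_high, update_required} — 12 facts.

12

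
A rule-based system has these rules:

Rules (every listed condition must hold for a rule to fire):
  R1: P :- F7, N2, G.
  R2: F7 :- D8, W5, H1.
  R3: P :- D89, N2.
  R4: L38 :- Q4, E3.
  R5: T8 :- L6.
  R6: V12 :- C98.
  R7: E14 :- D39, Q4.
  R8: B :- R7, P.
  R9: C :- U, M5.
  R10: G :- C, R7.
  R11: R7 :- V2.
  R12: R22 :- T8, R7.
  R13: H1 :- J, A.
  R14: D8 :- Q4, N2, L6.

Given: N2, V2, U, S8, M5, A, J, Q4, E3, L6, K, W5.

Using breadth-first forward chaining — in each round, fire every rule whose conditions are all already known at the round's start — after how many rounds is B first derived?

Round 1: R4 [L38 :- Q4, E3.]; R5 [T8 :- L6.]; R9 [C :- U, M5.]; R11 [R7 :- V2.]; R13 [H1 :- J, A.]; R14 [D8 :- Q4, N2, L6.]. New: L38, T8, C, R7, H1, D8.
Round 2: R2 [F7 :- D8, W5, H1.]; R10 [G :- C, R7.]; R12 [R22 :- T8, R7.]. New: F7, G, R22.
Round 3: R1 [P :- F7, N2, G.]. New: P.
Round 4: R8 [B :- R7, P.]. New: B.
B first appears in round 4.

4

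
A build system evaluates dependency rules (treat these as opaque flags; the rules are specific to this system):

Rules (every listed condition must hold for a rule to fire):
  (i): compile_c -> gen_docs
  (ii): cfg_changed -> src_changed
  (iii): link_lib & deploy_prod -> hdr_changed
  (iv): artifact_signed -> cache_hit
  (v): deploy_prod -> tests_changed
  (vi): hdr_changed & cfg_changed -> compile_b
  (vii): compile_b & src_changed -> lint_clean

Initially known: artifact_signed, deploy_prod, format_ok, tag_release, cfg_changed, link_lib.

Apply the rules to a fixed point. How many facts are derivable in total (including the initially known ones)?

12

Round 1 fires (ii), (iii), (iv), (v), giving src_changed, hdr_changed, cache_hit, tests_changed.
Round 2 fires (vi), giving compile_b.
Round 3 fires (vii), giving lint_clean.
Closure: {artifact_signed, cache_hit, cfg_changed, compile_b, deploy_prod, format_ok, hdr_changed, link_lib, lint_clean, src_changed, tag_release, tests_changed} — 12 facts.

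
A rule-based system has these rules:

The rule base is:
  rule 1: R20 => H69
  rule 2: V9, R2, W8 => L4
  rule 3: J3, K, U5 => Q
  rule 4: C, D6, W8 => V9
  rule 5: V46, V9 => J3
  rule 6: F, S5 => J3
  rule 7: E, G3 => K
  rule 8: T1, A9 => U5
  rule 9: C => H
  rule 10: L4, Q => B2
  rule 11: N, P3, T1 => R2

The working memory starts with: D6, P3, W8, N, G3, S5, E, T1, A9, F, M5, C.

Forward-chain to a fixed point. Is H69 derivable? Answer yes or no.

Round 1 — rule 4, rule 6, rule 7, rule 8, rule 9, rule 11, derive V9, J3, K, U5, H, R2.
Round 2 — rule 2, rule 3, derive L4, Q.
Round 3 — rule 10, derive B2.
Fixed point reached. H69 is concluded only by rule 1; rule 1 needs R20 (never derived).

no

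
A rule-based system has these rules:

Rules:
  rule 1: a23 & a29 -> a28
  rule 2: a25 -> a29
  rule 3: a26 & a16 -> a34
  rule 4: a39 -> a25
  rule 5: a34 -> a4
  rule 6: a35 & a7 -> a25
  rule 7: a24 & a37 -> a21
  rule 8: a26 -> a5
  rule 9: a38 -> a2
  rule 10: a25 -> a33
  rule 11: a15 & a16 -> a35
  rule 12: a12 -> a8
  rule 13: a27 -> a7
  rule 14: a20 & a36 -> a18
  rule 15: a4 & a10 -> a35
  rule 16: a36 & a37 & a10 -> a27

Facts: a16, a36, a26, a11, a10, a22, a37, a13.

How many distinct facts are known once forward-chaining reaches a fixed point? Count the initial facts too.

Round 1: rule 3 [a26 & a16 -> a34]; rule 8 [a26 -> a5]; rule 16 [a36 & a37 & a10 -> a27]. New: a34, a5, a27.
Round 2: rule 5 [a34 -> a4]; rule 13 [a27 -> a7]. New: a4, a7.
Round 3: rule 15 [a4 & a10 -> a35]. New: a35.
Round 4: rule 6 [a35 & a7 -> a25]. New: a25.
Round 5: rule 2 [a25 -> a29]; rule 10 [a25 -> a33]. New: a29, a33.
Closure: {a10, a11, a13, a16, a22, a25, a26, a27, a29, a33, a34, a35, a36, a37, a4, a5, a7} — 17 facts.

17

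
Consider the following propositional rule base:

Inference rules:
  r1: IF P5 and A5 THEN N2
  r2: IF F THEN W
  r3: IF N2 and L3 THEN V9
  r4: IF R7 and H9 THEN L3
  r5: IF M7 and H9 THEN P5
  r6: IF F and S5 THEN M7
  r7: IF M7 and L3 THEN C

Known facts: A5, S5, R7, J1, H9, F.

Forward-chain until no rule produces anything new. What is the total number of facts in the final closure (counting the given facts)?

[1] r2 [IF F THEN W]; r4 [IF R7 and H9 THEN L3]; r6 [IF F and S5 THEN M7]. ⇒ new: W, L3, M7.
[2] r5 [IF M7 and H9 THEN P5]; r7 [IF M7 and L3 THEN C]. ⇒ new: P5, C.
[3] r1 [IF P5 and A5 THEN N2]. ⇒ new: N2.
[4] r3 [IF N2 and L3 THEN V9]. ⇒ new: V9.
Closure: {A5, C, F, H9, J1, L3, M7, N2, P5, R7, S5, V9, W} — 13 facts.

13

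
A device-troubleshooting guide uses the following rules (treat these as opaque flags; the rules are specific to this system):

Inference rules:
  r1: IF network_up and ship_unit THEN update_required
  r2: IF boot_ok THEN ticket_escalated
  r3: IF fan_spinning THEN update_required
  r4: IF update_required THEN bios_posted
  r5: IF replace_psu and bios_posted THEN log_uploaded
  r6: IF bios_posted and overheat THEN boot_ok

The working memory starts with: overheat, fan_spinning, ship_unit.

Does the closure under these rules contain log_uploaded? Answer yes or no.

Round 1 fires r3, giving update_required.
Round 2 fires r4, giving bios_posted.
Round 3 fires r6, giving boot_ok.
Round 4 fires r2, giving ticket_escalated.
Fixed point reached. log_uploaded is concluded only by r5; r5 needs replace_psu (never derived).

no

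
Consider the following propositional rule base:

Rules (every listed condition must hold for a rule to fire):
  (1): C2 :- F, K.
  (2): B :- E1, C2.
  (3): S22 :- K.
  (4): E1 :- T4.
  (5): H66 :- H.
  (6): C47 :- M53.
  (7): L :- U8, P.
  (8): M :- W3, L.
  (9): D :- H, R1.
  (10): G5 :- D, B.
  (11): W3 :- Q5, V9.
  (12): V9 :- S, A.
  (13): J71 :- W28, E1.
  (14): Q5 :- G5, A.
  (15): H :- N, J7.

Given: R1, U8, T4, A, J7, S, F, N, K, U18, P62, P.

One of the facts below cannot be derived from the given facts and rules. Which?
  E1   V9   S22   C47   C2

Round 1: (1) [C2 :- F, K.]; (3) [S22 :- K.]; (4) [E1 :- T4.]; (7) [L :- U8, P.]; (12) [V9 :- S, A.]; (15) [H :- N, J7.]. New: C2, S22, E1, L, V9, H.
Round 2: (2) [B :- E1, C2.]; (5) [H66 :- H.]; (9) [D :- H, R1.]. New: B, H66, D.
Round 3: (10) [G5 :- D, B.]. New: G5.
Round 4: (14) [Q5 :- G5, A.]. New: Q5.
Round 5: (11) [W3 :- Q5, V9.]. New: W3.
Round 6: (8) [M :- W3, L.]. New: M.
Derived: S22 (round 1), V9 (round 1), E1 (round 1), C2 (round 1). C47 never appears in any round.

C47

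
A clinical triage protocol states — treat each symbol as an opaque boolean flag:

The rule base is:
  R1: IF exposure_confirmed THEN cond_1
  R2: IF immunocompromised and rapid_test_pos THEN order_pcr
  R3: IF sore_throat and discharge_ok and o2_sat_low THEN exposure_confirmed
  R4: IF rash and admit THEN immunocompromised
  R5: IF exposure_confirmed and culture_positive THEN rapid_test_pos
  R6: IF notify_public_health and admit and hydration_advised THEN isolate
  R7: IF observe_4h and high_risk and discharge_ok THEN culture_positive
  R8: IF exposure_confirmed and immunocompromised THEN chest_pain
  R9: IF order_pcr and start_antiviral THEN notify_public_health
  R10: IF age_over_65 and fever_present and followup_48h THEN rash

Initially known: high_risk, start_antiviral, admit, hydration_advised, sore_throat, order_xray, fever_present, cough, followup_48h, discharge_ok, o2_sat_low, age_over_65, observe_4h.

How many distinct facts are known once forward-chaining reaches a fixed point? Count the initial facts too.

23

[1] R3 [IF sore_throat and discharge_ok and o2_sat_low THEN exposure_confirmed]; R7 [IF observe_4h and high_risk and discharge_ok THEN culture_positive]; R10 [IF age_over_65 and fever_present and followup_48h THEN rash]. ⇒ new: exposure_confirmed, culture_positive, rash.
[2] R1 [IF exposure_confirmed THEN cond_1]; R4 [IF rash and admit THEN immunocompromised]; R5 [IF exposure_confirmed and culture_positive THEN rapid_test_pos]. ⇒ new: cond_1, immunocompromised, rapid_test_pos.
[3] R2 [IF immunocompromised and rapid_test_pos THEN order_pcr]; R8 [IF exposure_confirmed and immunocompromised THEN chest_pain]. ⇒ new: order_pcr, chest_pain.
[4] R9 [IF order_pcr and start_antiviral THEN notify_public_health]. ⇒ new: notify_public_health.
[5] R6 [IF notify_public_health and admit and hydration_advised THEN isolate]. ⇒ new: isolate.
Closure: {admit, age_over_65, chest_pain, cond_1, cough, culture_positive, discharge_ok, exposure_confirmed, fever_present, followup_48h, high_risk, hydration_advised, immunocompromised, isolate, notify_public_health, o2_sat_low, observe_4h, order_pcr, order_xray, rapid_test_pos, rash, sore_throat, start_antiviral} — 23 facts.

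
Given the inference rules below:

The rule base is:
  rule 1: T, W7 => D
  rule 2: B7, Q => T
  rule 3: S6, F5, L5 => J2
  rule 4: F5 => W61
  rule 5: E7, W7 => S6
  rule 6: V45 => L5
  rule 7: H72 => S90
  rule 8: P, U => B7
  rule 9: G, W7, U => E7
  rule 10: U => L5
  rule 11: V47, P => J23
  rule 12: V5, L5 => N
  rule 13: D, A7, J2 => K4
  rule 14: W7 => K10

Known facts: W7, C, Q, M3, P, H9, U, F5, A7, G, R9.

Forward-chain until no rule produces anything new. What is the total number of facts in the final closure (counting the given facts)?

Round 1 — rule 4, rule 8, rule 9, rule 10, rule 14, derive W61, B7, E7, L5, K10.
Round 2 — rule 2, rule 5, derive T, S6.
Round 3 — rule 1, rule 3, derive D, J2.
Round 4 — rule 13, derive K4.
Closure: {A7, B7, C, D, E7, F5, G, H9, J2, K10, K4, L5, M3, P, Q, R9, S6, T, U, W61, W7} — 21 facts.

21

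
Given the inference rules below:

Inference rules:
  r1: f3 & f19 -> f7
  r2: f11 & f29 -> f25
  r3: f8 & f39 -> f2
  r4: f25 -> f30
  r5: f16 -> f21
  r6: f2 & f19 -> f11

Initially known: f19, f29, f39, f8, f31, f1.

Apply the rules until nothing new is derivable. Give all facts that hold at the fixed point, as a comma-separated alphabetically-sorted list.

f1, f11, f19, f2, f25, f29, f30, f31, f39, f8

[1] r3 [f8 & f39 -> f2]. ⇒ new: f2.
[2] r6 [f2 & f19 -> f11]. ⇒ new: f11.
[3] r2 [f11 & f29 -> f25]. ⇒ new: f25.
[4] r4 [f25 -> f30]. ⇒ new: f30.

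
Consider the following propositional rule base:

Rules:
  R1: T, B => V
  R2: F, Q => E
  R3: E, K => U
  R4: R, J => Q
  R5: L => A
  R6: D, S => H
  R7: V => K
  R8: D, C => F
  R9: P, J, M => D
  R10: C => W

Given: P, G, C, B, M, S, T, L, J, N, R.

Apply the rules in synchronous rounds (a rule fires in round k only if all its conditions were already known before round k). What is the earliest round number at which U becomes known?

Round 1: R1 [T, B => V]; R4 [R, J => Q]; R5 [L => A]; R9 [P, J, M => D]; R10 [C => W]. New: V, Q, A, D, W.
Round 2: R6 [D, S => H]; R7 [V => K]; R8 [D, C => F]. New: H, K, F.
Round 3: R2 [F, Q => E]. New: E.
Round 4: R3 [E, K => U]. New: U.
U first appears in round 4.

4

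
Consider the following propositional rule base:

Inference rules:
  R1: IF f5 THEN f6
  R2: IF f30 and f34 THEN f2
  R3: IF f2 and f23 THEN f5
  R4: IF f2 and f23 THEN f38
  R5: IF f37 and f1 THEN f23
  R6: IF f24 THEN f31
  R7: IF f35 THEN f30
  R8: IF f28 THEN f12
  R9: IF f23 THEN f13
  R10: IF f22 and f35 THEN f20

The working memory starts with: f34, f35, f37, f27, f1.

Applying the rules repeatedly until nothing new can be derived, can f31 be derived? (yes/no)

Round 1: R5 [IF f37 and f1 THEN f23]; R7 [IF f35 THEN f30]. Adds f23, f30.
Round 2: R2 [IF f30 and f34 THEN f2]; R9 [IF f23 THEN f13]. Adds f2, f13.
Round 3: R3 [IF f2 and f23 THEN f5]; R4 [IF f2 and f23 THEN f38]. Adds f5, f38.
Round 4: R1 [IF f5 THEN f6]. Adds f6.
Fixed point reached. f31 is concluded only by R6; R6 needs f24 (never derived).

no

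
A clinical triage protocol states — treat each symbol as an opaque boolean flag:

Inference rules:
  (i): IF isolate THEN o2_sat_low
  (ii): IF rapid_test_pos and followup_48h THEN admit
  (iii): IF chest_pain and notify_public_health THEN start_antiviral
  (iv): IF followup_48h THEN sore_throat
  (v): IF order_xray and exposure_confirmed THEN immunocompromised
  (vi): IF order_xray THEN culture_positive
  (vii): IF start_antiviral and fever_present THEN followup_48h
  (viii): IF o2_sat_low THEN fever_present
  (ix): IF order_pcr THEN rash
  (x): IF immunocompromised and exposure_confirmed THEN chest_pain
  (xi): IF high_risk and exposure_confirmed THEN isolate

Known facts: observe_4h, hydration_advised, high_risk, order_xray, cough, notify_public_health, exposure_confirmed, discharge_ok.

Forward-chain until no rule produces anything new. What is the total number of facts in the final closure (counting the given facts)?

Round 1: (v) [IF order_xray and exposure_confirmed THEN immunocompromised]; (vi) [IF order_xray THEN culture_positive]; (xi) [IF high_risk and exposure_confirmed THEN isolate]. New: immunocompromised, culture_positive, isolate.
Round 2: (i) [IF isolate THEN o2_sat_low]; (x) [IF immunocompromised and exposure_confirmed THEN chest_pain]. New: o2_sat_low, chest_pain.
Round 3: (iii) [IF chest_pain and notify_public_health THEN start_antiviral]; (viii) [IF o2_sat_low THEN fever_present]. New: start_antiviral, fever_present.
Round 4: (vii) [IF start_antiviral and fever_present THEN followup_48h]. New: followup_48h.
Round 5: (iv) [IF followup_48h THEN sore_throat]. New: sore_throat.
Closure: {chest_pain, cough, culture_positive, discharge_ok, exposure_confirmed, fever_present, followup_48h, high_risk, hydration_advised, immunocompromised, isolate, notify_public_health, o2_sat_low, observe_4h, order_xray, sore_throat, start_antiviral} — 17 facts.

17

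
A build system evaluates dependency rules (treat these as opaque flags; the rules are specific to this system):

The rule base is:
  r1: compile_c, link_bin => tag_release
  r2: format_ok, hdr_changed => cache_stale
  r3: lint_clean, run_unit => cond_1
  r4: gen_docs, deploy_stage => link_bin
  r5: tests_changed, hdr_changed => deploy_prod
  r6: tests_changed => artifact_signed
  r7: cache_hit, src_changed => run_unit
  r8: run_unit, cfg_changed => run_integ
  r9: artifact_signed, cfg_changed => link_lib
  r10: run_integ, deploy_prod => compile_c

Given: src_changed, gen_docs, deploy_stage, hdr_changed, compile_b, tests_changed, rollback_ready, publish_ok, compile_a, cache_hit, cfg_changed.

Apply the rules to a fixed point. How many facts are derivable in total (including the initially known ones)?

Round 1: r4 [gen_docs, deploy_stage => link_bin]; r5 [tests_changed, hdr_changed => deploy_prod]; r6 [tests_changed => artifact_signed]; r7 [cache_hit, src_changed => run_unit]. New: link_bin, deploy_prod, artifact_signed, run_unit.
Round 2: r8 [run_unit, cfg_changed => run_integ]; r9 [artifact_signed, cfg_changed => link_lib]. New: run_integ, link_lib.
Round 3: r10 [run_integ, deploy_prod => compile_c]. New: compile_c.
Round 4: r1 [compile_c, link_bin => tag_release]. New: tag_release.
Closure: {artifact_signed, cache_hit, cfg_changed, compile_a, compile_b, compile_c, deploy_prod, deploy_stage, gen_docs, hdr_changed, link_bin, link_lib, publish_ok, rollback_ready, run_integ, run_unit, src_changed, tag_release, tests_changed} — 19 facts.

19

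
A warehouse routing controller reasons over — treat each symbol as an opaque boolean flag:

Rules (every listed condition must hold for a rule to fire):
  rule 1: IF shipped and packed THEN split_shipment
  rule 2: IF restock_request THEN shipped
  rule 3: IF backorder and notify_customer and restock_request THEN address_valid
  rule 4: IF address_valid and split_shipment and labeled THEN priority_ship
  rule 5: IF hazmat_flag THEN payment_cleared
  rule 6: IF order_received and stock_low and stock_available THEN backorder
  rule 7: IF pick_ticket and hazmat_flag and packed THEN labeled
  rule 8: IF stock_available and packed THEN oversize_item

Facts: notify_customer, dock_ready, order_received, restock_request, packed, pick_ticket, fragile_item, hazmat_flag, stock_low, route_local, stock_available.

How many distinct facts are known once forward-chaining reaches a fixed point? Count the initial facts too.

Round 1 fires rule 2, rule 5, rule 6, rule 7, rule 8, giving shipped, payment_cleared, backorder, labeled, oversize_item.
Round 2 fires rule 1, rule 3, giving split_shipment, address_valid.
Round 3 fires rule 4, giving priority_ship.
Closure: {address_valid, backorder, dock_ready, fragile_item, hazmat_flag, labeled, notify_customer, order_received, oversize_item, packed, payment_cleared, pick_ticket, priority_ship, restock_request, route_local, shipped, split_shipment, stock_available, stock_low} — 19 facts.

19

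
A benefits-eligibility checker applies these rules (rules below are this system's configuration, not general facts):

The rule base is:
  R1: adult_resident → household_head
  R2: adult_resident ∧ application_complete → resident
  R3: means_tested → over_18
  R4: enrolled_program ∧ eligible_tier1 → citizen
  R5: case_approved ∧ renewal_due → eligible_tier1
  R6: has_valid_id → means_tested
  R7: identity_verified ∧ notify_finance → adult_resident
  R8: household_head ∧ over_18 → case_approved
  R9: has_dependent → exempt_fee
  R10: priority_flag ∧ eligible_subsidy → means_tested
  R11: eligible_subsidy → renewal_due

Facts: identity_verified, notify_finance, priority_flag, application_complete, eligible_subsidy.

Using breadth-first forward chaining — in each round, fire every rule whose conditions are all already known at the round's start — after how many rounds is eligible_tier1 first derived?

4

[1] R7 [identity_verified ∧ notify_finance → adult_resident]; R10 [priority_flag ∧ eligible_subsidy → means_tested]; R11 [eligible_subsidy → renewal_due]. ⇒ new: adult_resident, means_tested, renewal_due.
[2] R1 [adult_resident → household_head]; R2 [adult_resident ∧ application_complete → resident]; R3 [means_tested → over_18]. ⇒ new: household_head, resident, over_18.
[3] R8 [household_head ∧ over_18 → case_approved]. ⇒ new: case_approved.
[4] R5 [case_approved ∧ renewal_due → eligible_tier1]. ⇒ new: eligible_tier1.
eligible_tier1 first appears in round 4.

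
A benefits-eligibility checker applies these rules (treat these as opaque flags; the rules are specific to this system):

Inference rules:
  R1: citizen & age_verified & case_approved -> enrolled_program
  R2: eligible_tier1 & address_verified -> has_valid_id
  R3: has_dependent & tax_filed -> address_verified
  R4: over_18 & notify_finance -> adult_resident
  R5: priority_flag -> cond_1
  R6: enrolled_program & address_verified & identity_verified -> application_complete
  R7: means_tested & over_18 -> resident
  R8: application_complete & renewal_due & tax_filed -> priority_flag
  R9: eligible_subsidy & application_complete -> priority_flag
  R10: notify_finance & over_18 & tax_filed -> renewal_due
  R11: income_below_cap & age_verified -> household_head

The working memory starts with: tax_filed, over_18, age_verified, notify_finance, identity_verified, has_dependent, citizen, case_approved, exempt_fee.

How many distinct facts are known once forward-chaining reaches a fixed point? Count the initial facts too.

[1] R1 [citizen & age_verified & case_approved -> enrolled_program]; R3 [has_dependent & tax_filed -> address_verified]; R4 [over_18 & notify_finance -> adult_resident]; R10 [notify_finance & over_18 & tax_filed -> renewal_due]. ⇒ new: enrolled_program, address_verified, adult_resident, renewal_due.
[2] R6 [enrolled_program & address_verified & identity_verified -> application_complete]. ⇒ new: application_complete.
[3] R8 [application_complete & renewal_due & tax_filed -> priority_flag]. ⇒ new: priority_flag.
[4] R5 [priority_flag -> cond_1]. ⇒ new: cond_1.
Closure: {address_verified, adult_resident, age_verified, application_complete, case_approved, citizen, cond_1, enrolled_program, exempt_fee, has_dependent, identity_verified, notify_finance, over_18, priority_flag, renewal_due, tax_filed} — 16 facts.

16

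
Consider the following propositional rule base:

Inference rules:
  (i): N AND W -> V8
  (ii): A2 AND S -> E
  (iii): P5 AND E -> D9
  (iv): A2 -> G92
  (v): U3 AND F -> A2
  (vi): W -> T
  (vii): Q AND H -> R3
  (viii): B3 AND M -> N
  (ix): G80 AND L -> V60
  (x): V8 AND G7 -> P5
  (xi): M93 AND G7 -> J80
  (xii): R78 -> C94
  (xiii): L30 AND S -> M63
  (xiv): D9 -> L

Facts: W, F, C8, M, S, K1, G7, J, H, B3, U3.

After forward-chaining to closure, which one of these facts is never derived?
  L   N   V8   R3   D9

Round 1 fires (v), (vi), (viii), giving A2, T, N.
Round 2 fires (i), (ii), (iv), giving V8, E, G92.
Round 3 fires (x), giving P5.
Round 4 fires (iii), giving D9.
Round 5 fires (xiv), giving L.
Derived: D9 (round 4), V8 (round 2), L (round 5), N (round 1). R3 never appears in any round.

R3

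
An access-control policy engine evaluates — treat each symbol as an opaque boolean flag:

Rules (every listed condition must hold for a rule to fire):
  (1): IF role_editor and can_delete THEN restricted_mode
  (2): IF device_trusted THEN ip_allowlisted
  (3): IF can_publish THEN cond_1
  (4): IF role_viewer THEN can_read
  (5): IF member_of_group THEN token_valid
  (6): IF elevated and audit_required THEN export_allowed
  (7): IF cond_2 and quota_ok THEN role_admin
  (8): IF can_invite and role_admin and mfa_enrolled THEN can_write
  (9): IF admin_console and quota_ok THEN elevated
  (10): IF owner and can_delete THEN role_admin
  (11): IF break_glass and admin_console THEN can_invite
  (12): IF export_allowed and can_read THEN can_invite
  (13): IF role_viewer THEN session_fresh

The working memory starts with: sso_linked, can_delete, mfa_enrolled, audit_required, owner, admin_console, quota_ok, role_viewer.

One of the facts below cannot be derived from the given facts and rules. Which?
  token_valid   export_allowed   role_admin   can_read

token_valid

Round 1: (4) [IF role_viewer THEN can_read]; (9) [IF admin_console and quota_ok THEN elevated]; (10) [IF owner and can_delete THEN role_admin]; (13) [IF role_viewer THEN session_fresh]. New: can_read, elevated, role_admin, session_fresh.
Round 2: (6) [IF elevated and audit_required THEN export_allowed]. New: export_allowed.
Round 3: (12) [IF export_allowed and can_read THEN can_invite]. New: can_invite.
Round 4: (8) [IF can_invite and role_admin and mfa_enrolled THEN can_write]. New: can_write.
Derived: role_admin (round 1), can_read (round 1), export_allowed (round 2). token_valid never appears in any round.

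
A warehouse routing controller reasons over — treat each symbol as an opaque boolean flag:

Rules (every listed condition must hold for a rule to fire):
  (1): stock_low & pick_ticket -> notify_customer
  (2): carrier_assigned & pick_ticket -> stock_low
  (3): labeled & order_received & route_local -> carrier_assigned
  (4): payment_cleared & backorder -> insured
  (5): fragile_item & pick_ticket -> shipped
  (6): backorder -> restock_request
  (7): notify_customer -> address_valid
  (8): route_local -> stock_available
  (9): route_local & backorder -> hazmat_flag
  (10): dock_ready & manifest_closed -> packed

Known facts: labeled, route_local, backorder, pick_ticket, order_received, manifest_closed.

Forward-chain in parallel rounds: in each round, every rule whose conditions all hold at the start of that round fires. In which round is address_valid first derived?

4

Round 1: (3) [labeled & order_received & route_local -> carrier_assigned]; (6) [backorder -> restock_request]; (8) [route_local -> stock_available]; (9) [route_local & backorder -> hazmat_flag]. Adds carrier_assigned, restock_request, stock_available, hazmat_flag.
Round 2: (2) [carrier_assigned & pick_ticket -> stock_low]. Adds stock_low.
Round 3: (1) [stock_low & pick_ticket -> notify_customer]. Adds notify_customer.
Round 4: (7) [notify_customer -> address_valid]. Adds address_valid.
address_valid first appears in round 4.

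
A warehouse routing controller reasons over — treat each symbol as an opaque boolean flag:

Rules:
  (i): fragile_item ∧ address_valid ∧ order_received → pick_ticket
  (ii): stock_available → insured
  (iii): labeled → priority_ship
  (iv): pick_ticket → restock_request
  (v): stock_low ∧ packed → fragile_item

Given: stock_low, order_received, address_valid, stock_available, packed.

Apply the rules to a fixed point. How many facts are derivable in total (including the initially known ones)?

Round 1 fires (ii), (v), giving insured, fragile_item.
Round 2 fires (i), giving pick_ticket.
Round 3 fires (iv), giving restock_request.
Closure: {address_valid, fragile_item, insured, order_received, packed, pick_ticket, restock_request, stock_available, stock_low} — 9 facts.

9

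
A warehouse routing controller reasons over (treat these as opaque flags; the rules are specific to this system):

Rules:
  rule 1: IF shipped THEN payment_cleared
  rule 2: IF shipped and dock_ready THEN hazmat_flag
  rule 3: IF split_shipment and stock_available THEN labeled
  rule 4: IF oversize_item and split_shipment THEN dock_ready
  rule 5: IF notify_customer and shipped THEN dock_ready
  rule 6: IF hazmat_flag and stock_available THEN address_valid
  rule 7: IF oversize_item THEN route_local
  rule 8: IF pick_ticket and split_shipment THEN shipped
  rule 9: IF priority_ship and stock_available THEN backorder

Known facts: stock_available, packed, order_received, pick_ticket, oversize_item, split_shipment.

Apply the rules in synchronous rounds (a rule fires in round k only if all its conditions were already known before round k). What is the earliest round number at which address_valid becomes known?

[1] rule 3 [IF split_shipment and stock_available THEN labeled]; rule 4 [IF oversize_item and split_shipment THEN dock_ready]; rule 7 [IF oversize_item THEN route_local]; rule 8 [IF pick_ticket and split_shipment THEN shipped]. ⇒ new: labeled, dock_ready, route_local, shipped.
[2] rule 1 [IF shipped THEN payment_cleared]; rule 2 [IF shipped and dock_ready THEN hazmat_flag]. ⇒ new: payment_cleared, hazmat_flag.
[3] rule 6 [IF hazmat_flag and stock_available THEN address_valid]. ⇒ new: address_valid.
address_valid first appears in round 3.

3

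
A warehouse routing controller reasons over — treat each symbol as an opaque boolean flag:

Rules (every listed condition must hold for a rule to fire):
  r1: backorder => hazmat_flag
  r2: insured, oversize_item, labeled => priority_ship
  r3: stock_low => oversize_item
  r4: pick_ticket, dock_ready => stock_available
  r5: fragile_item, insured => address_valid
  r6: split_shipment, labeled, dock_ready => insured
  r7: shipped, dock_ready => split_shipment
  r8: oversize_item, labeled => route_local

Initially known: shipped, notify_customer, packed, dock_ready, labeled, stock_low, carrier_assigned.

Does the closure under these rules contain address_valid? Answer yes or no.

no

Round 1 fires r3, r7, giving oversize_item, split_shipment.
Round 2 fires r6, r8, giving insured, route_local.
Round 3 fires r2, giving priority_ship.
Fixed point reached. address_valid is concluded only by r5; r5 needs fragile_item (never derived).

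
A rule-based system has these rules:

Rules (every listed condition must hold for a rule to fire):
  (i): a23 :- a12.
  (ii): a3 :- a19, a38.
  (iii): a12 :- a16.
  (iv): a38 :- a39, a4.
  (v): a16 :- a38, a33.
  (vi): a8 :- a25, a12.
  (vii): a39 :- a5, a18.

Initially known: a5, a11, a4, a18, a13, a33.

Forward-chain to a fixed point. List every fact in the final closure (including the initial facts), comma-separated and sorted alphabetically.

Round 1 — (vii), derive a39.
Round 2 — (iv), derive a38.
Round 3 — (v), derive a16.
Round 4 — (iii), derive a12.
Round 5 — (i), derive a23.

a11, a12, a13, a16, a18, a23, a33, a38, a39, a4, a5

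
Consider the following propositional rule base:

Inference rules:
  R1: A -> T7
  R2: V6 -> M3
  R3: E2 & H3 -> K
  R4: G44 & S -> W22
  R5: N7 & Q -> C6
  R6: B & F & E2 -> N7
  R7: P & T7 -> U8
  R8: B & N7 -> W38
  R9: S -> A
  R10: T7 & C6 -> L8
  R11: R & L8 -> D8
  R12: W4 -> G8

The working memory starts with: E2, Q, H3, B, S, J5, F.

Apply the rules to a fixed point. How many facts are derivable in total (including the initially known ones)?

14

[1] R3 [E2 & H3 -> K]; R6 [B & F & E2 -> N7]; R9 [S -> A]. ⇒ new: K, N7, A.
[2] R1 [A -> T7]; R5 [N7 & Q -> C6]; R8 [B & N7 -> W38]. ⇒ new: T7, C6, W38.
[3] R10 [T7 & C6 -> L8]. ⇒ new: L8.
Closure: {A, B, C6, E2, F, H3, J5, K, L8, N7, Q, S, T7, W38} — 14 facts.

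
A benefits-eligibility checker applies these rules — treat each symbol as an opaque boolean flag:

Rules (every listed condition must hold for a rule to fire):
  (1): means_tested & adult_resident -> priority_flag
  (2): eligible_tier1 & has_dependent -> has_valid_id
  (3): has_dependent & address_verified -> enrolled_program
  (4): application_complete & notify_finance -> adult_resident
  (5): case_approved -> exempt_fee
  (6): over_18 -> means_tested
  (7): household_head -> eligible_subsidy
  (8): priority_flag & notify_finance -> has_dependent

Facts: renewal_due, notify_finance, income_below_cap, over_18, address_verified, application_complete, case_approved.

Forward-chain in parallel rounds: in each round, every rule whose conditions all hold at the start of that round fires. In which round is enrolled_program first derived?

Round 1: (4) [application_complete & notify_finance -> adult_resident]; (5) [case_approved -> exempt_fee]; (6) [over_18 -> means_tested]. New: adult_resident, exempt_fee, means_tested.
Round 2: (1) [means_tested & adult_resident -> priority_flag]. New: priority_flag.
Round 3: (8) [priority_flag & notify_finance -> has_dependent]. New: has_dependent.
Round 4: (3) [has_dependent & address_verified -> enrolled_program]. New: enrolled_program.
enrolled_program first appears in round 4.

4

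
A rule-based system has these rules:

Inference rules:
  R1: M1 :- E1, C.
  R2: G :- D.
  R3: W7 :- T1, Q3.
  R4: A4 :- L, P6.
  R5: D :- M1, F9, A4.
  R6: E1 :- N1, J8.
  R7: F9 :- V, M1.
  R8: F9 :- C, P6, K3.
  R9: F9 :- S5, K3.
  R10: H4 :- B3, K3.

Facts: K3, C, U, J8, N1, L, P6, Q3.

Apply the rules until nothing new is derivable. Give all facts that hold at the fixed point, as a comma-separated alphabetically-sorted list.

A4, C, D, E1, F9, G, J8, K3, L, M1, N1, P6, Q3, U

Round 1: R4 [A4 :- L, P6.]; R6 [E1 :- N1, J8.]; R8 [F9 :- C, P6, K3.]. Adds A4, E1, F9.
Round 2: R1 [M1 :- E1, C.]. Adds M1.
Round 3: R5 [D :- M1, F9, A4.]. Adds D.
Round 4: R2 [G :- D.]. Adds G.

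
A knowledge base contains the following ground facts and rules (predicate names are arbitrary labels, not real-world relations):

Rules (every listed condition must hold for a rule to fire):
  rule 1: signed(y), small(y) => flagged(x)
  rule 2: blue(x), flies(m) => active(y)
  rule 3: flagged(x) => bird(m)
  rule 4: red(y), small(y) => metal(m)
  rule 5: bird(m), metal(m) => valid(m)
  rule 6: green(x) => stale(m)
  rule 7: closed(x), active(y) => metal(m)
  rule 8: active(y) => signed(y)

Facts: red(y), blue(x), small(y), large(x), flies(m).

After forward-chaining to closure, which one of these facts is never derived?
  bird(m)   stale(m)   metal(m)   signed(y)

stale(m)

Round 1: rule 2 [blue(x), flies(m) => active(y)]; rule 4 [red(y), small(y) => metal(m)]. Adds active(y), metal(m).
Round 2: rule 8 [active(y) => signed(y)]. Adds signed(y).
Round 3: rule 1 [signed(y), small(y) => flagged(x)]. Adds flagged(x).
Round 4: rule 3 [flagged(x) => bird(m)]. Adds bird(m).
Round 5: rule 5 [bird(m), metal(m) => valid(m)]. Adds valid(m).
Derived: signed(y) (round 2), metal(m) (round 1), bird(m) (round 4). stale(m) never appears in any round.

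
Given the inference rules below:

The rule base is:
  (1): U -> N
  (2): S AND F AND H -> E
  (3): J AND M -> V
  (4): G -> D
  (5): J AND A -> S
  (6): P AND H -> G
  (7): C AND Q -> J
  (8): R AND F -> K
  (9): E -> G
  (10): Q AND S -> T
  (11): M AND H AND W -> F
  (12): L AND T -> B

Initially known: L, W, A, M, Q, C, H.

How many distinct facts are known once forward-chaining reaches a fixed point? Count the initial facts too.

Round 1 fires (7), (11), giving J, F.
Round 2 fires (3), (5), giving V, S.
Round 3 fires (2), (10), giving E, T.
Round 4 fires (9), (12), giving G, B.
Round 5 fires (4), giving D.
Closure: {A, B, C, D, E, F, G, H, J, L, M, Q, S, T, V, W} — 16 facts.

16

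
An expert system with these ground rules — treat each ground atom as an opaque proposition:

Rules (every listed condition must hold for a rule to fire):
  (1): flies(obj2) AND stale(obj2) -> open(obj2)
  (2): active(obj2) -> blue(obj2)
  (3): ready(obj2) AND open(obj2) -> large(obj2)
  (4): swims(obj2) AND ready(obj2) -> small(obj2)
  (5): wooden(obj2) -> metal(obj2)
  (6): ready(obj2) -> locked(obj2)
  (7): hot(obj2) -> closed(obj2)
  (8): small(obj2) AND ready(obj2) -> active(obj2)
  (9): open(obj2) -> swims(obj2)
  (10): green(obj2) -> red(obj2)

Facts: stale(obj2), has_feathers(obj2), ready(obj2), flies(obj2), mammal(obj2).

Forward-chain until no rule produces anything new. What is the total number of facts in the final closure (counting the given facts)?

12

Round 1 — (1), (6), derive open(obj2), locked(obj2).
Round 2 — (3), (9), derive large(obj2), swims(obj2).
Round 3 — (4), derive small(obj2).
Round 4 — (8), derive active(obj2).
Round 5 — (2), derive blue(obj2).
Closure: {active(obj2), blue(obj2), flies(obj2), has_feathers(obj2), large(obj2), locked(obj2), mammal(obj2), open(obj2), ready(obj2), small(obj2), stale(obj2), swims(obj2)} — 12 facts.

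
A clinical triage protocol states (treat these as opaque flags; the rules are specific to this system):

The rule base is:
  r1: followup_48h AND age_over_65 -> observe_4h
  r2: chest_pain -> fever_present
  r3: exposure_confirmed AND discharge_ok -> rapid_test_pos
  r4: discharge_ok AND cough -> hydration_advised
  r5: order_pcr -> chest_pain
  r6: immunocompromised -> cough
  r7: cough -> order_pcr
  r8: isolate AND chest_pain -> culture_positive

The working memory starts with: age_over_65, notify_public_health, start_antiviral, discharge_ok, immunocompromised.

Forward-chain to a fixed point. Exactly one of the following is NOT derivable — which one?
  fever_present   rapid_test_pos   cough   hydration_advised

rapid_test_pos

Round 1 — r6, derive cough.
Round 2 — r4, r7, derive hydration_advised, order_pcr.
Round 3 — r5, derive chest_pain.
Round 4 — r2, derive fever_present.
Derived: fever_present (round 4), hydration_advised (round 2), cough (round 1). rapid_test_pos never appears in any round.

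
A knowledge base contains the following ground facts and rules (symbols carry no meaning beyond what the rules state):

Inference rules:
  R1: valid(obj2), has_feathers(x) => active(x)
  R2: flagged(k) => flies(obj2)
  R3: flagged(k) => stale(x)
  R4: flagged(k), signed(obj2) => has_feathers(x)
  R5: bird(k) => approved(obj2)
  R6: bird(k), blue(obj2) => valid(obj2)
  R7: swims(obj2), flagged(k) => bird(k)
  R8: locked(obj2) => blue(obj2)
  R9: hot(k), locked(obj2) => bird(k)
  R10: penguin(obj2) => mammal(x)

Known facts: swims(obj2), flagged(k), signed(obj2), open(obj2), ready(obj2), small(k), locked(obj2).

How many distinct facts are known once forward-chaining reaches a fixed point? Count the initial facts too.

Round 1: R2 [flagged(k) => flies(obj2)]; R3 [flagged(k) => stale(x)]; R4 [flagged(k), signed(obj2) => has_feathers(x)]; R7 [swims(obj2), flagged(k) => bird(k)]; R8 [locked(obj2) => blue(obj2)]. Adds flies(obj2), stale(x), has_feathers(x), bird(k), blue(obj2).
Round 2: R5 [bird(k) => approved(obj2)]; R6 [bird(k), blue(obj2) => valid(obj2)]. Adds approved(obj2), valid(obj2).
Round 3: R1 [valid(obj2), has_feathers(x) => active(x)]. Adds active(x).
Closure: {active(x), approved(obj2), bird(k), blue(obj2), flagged(k), flies(obj2), has_feathers(x), locked(obj2), open(obj2), ready(obj2), signed(obj2), small(k), stale(x), swims(obj2), valid(obj2)} — 15 facts.

15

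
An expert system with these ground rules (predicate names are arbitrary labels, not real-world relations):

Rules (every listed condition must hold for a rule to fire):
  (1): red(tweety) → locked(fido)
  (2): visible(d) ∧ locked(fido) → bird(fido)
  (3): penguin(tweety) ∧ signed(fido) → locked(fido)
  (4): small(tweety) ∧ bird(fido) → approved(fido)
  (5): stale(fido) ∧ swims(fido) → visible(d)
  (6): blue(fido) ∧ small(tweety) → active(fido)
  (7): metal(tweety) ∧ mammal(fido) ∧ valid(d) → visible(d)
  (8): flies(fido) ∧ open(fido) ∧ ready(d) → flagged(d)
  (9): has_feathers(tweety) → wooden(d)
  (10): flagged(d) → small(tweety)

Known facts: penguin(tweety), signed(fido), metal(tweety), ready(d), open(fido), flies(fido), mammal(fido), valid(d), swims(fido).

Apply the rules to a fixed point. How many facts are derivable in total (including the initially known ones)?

15

Round 1 — (3), (7), (8), derive locked(fido), visible(d), flagged(d).
Round 2 — (2), (10), derive bird(fido), small(tweety).
Round 3 — (4), derive approved(fido).
Closure: {approved(fido), bird(fido), flagged(d), flies(fido), locked(fido), mammal(fido), metal(tweety), open(fido), penguin(tweety), ready(d), signed(fido), small(tweety), swims(fido), valid(d), visible(d)} — 15 facts.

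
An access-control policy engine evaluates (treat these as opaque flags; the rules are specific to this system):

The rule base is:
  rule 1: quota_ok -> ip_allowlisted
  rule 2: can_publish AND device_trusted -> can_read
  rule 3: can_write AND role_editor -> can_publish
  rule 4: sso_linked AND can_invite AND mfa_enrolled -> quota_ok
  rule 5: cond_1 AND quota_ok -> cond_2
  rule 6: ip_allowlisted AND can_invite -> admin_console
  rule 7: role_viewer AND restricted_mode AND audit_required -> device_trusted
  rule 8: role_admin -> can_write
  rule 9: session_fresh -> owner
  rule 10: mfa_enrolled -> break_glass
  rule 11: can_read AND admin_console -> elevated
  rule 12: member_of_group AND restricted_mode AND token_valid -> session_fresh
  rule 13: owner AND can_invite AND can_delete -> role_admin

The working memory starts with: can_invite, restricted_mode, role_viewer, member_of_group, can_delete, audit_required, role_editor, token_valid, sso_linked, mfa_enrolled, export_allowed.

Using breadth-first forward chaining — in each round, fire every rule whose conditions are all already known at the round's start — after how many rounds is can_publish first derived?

5

Round 1 fires rule 4, rule 7, rule 10, rule 12, giving quota_ok, device_trusted, break_glass, session_fresh.
Round 2 fires rule 1, rule 9, giving ip_allowlisted, owner.
Round 3 fires rule 6, rule 13, giving admin_console, role_admin.
Round 4 fires rule 8, giving can_write.
Round 5 fires rule 3, giving can_publish.
can_publish first appears in round 5.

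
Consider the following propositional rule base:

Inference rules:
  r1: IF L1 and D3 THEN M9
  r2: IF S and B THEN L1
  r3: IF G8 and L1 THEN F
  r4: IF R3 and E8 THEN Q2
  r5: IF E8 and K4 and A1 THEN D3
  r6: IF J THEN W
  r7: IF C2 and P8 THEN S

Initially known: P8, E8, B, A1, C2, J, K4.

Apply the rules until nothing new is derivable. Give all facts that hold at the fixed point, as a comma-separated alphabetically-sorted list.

A1, B, C2, D3, E8, J, K4, L1, M9, P8, S, W

Round 1: r5 [IF E8 and K4 and A1 THEN D3]; r6 [IF J THEN W]; r7 [IF C2 and P8 THEN S]. New: D3, W, S.
Round 2: r2 [IF S and B THEN L1]. New: L1.
Round 3: r1 [IF L1 and D3 THEN M9]. New: M9.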